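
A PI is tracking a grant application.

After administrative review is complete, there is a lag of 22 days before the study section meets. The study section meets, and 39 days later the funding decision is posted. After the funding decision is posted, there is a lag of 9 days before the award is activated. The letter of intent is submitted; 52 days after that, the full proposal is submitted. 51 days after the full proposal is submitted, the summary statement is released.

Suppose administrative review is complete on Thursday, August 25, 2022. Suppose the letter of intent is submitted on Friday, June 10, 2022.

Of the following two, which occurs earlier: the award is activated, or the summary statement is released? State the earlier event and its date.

The summary statement is released — Wednesday, September 21, 2022

Administrative review is complete: Aug 25, 2022.
The study section meets: Aug 25, 2022 + 22 days = Sep 16, 2022.
The funding decision is posted: Sep 16, 2022 + 39 days = Oct 25, 2022.
The award is activated: Oct 25, 2022 + 9 days = Nov 3, 2022.
The letter of intent is submitted: Jun 10, 2022.
The full proposal is submitted: Jun 10, 2022 + 52 days = Aug 1, 2022.
The summary statement is released: Aug 1, 2022 + 51 days = Sep 21, 2022.
Comparing: the award is activated on Nov 3, 2022 vs the summary statement is released on Sep 21, 2022. Earlier: the summary statement is released.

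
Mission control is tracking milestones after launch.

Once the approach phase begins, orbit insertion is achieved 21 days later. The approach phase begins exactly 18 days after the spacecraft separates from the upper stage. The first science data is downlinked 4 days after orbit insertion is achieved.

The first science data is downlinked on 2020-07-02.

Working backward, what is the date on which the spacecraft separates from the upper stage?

The first science data is downlinked: Jul 2, 2020.
Orbit insertion is achieved: Jul 2, 2020 − 4 days = Jun 28, 2020.
The approach phase begins: Jun 28, 2020 − 21 days = Jun 7, 2020.
The spacecraft separates from the upper stage: Jun 7, 2020 − 18 days = May 20, 2020.

2020-05-20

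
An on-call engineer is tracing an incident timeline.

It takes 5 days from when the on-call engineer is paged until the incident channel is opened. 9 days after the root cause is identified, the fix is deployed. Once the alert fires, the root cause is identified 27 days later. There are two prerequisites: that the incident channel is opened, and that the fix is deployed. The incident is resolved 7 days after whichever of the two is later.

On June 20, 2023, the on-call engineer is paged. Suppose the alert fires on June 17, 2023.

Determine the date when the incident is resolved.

The on-call engineer is paged: Jun 20, 2023.
The incident channel is opened: Jun 20, 2023 + 5 days = Jun 25, 2023.
The alert fires: Jun 17, 2023.
The root cause is identified: Jun 17, 2023 + 27 days = Jul 14, 2023.
The fix is deployed: Jul 14, 2023 + 9 days = Jul 23, 2023.
Both prerequisites met — the incident channel is opened (Jun 25, 2023), the fix is deployed (Jul 23, 2023); the later is Jul 23, 2023.
The incident is resolved: Jul 23, 2023 + 7 days = Jul 30, 2023.

July 30, 2023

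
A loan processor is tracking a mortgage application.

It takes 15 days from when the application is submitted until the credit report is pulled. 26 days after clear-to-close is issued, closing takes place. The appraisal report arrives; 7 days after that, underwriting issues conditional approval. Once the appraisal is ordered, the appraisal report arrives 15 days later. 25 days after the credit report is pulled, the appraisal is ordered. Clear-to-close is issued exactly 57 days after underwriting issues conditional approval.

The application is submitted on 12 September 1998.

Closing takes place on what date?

The application is submitted: Sep 12, 1998.
The credit report is pulled: Sep 12, 1998 + 15 days = Sep 27, 1998.
The appraisal is ordered: Sep 27, 1998 + 25 days = Oct 22, 1998.
The appraisal report arrives: Oct 22, 1998 + 15 days = Nov 6, 1998.
Underwriting issues conditional approval: Nov 6, 1998 + 7 days = Nov 13, 1998.
Clear-to-close is issued: Nov 13, 1998 + 57 days = Jan 9, 1999.
Closing takes place: Jan 9, 1999 + 26 days = Feb 4, 1999.

4 February 1999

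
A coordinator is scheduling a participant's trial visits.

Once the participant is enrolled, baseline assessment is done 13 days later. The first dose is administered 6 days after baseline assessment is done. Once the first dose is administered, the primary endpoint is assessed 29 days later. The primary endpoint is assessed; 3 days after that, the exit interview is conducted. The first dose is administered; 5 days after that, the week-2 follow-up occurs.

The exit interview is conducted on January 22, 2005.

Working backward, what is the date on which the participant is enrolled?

The exit interview is conducted: Jan 22, 2005.
The primary endpoint is assessed: Jan 22, 2005 − 3 days = Jan 19, 2005.
The first dose is administered: Jan 19, 2005 − 29 days = Dec 21, 2004.
Baseline assessment is done: Dec 21, 2004 − 6 days = Dec 15, 2004.
The participant is enrolled: Dec 15, 2004 − 13 days = Dec 2, 2004.

December 2, 2004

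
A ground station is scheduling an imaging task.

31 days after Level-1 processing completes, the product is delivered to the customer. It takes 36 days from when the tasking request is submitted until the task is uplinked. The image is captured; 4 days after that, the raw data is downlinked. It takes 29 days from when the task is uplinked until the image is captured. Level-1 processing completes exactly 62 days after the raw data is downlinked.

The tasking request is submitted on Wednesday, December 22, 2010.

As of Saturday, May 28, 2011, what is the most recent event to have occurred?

The tasking request is submitted: Dec 22, 2010.
The task is uplinked: Dec 22, 2010 + 36 days = Jan 27, 2011.
The image is captured: Jan 27, 2011 + 29 days = Feb 25, 2011.
The raw data is downlinked: Feb 25, 2011 + 4 days = Mar 1, 2011.
Level-1 processing completes: Mar 1, 2011 + 62 days = May 2, 2011.
The product is delivered to the customer: May 2, 2011 + 31 days = Jun 2, 2011.
May 28, 2011 falls between when Level-1 processing completes (May 2, 2011) and when the product is delivered to the customer (Jun 2, 2011).

Level-1 processing completes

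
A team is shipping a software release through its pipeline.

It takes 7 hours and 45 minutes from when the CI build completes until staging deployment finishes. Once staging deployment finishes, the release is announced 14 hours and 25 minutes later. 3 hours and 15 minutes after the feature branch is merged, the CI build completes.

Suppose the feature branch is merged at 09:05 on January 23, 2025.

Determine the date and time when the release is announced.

10:30 on January 24, 2025

The feature branch is merged: 09:05 Jan 23, 2025.
The CI build completes: 09:05 Jan 23, 2025 + 3h15m = 12:20 Jan 23, 2025.
Staging deployment finishes: 12:20 Jan 23, 2025 + 7h45m = 20:05 Jan 23, 2025.
The release is announced: 20:05 Jan 23, 2025 + 14h25m = 10:30 Jan 24, 2025.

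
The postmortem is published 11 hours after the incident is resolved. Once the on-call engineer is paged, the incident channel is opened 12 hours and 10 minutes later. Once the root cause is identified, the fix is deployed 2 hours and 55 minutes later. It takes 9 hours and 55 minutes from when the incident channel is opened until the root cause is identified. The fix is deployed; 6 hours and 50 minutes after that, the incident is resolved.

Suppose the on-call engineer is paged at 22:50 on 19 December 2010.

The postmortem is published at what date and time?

17:40 on 21 December 2010

The on-call engineer is paged: 22:50 Dec 19, 2010.
The incident channel is opened: 22:50 Dec 19, 2010 + 12h10m = 11:00 Dec 20, 2010.
The root cause is identified: 11:00 Dec 20, 2010 + 9h55m = 20:55 Dec 20, 2010.
The fix is deployed: 20:55 Dec 20, 2010 + 2h55m = 23:50 Dec 20, 2010.
The incident is resolved: 23:50 Dec 20, 2010 + 6h50m = 06:40 Dec 21, 2010.
The postmortem is published: 06:40 Dec 21, 2010 + 11h = 17:40 Dec 21, 2010.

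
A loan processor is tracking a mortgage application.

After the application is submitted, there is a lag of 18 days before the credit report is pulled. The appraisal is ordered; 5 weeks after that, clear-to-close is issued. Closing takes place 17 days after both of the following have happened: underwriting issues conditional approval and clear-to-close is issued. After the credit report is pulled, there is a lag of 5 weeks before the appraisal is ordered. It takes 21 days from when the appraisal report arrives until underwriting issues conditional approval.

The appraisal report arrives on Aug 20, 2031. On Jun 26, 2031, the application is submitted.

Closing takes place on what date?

The appraisal report arrives: Aug 20, 2031.
Underwriting issues conditional approval: Aug 20, 2031 + 21 days = Sep 10, 2031.
The application is submitted: Jun 26, 2031.
The credit report is pulled: Jun 26, 2031 + 18 days = Jul 14, 2031.
The appraisal is ordered: Jul 14, 2031 + 5 weeks = Aug 18, 2031.
Clear-to-close is issued: Aug 18, 2031 + 5 weeks = Sep 22, 2031.
Both prerequisites met — underwriting issues conditional approval (Sep 10, 2031), clear-to-close is issued (Sep 22, 2031); the later is Sep 22, 2031.
Closing takes place: Sep 22, 2031 + 17 days = Oct 9, 2031.

Oct 9, 2031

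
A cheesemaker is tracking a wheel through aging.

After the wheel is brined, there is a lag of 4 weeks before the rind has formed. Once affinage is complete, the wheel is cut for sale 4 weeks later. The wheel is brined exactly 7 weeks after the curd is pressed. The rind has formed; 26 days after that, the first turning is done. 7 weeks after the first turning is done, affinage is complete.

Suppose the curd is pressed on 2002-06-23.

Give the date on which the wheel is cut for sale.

The curd is pressed: Jun 23, 2002.
The wheel is brined: Jun 23, 2002 + 7 weeks = Aug 11, 2002.
The rind has formed: Aug 11, 2002 + 4 weeks = Sep 8, 2002.
The first turning is done: Sep 8, 2002 + 26 days = Oct 4, 2002.
Affinage is complete: Oct 4, 2002 + 7 weeks = Nov 22, 2002.
The wheel is cut for sale: Nov 22, 2002 + 4 weeks = Dec 20, 2002.

2002-12-20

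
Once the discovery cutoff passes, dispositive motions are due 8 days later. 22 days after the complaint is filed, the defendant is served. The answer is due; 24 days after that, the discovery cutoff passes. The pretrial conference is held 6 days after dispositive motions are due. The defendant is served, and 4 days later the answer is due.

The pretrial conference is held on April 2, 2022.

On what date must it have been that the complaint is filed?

The pretrial conference is held: Apr 2, 2022.
Dispositive motions are due: Apr 2, 2022 − 6 days = Mar 27, 2022.
The discovery cutoff passes: Mar 27, 2022 − 8 days = Mar 19, 2022.
The answer is due: Mar 19, 2022 − 24 days = Feb 23, 2022.
The defendant is served: Feb 23, 2022 − 4 days = Feb 19, 2022.
The complaint is filed: Feb 19, 2022 − 22 days = Jan 28, 2022.

January 28, 2022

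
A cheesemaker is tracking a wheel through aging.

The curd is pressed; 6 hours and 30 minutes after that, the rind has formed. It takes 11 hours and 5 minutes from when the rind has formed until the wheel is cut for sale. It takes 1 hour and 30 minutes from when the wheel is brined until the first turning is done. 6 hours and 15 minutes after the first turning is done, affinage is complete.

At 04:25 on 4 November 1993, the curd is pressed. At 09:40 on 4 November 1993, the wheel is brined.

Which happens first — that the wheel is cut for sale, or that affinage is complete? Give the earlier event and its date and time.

Affinage is complete — 17:25 on 4 November 1993

The curd is pressed: 04:25 Nov 4, 1993.
The rind has formed: 04:25 Nov 4, 1993 + 6h30m = 10:55 Nov 4, 1993.
The wheel is cut for sale: 10:55 Nov 4, 1993 + 11h05m = 22:00 Nov 4, 1993.
The wheel is brined: 09:40 Nov 4, 1993.
The first turning is done: 09:40 Nov 4, 1993 + 1h30m = 11:10 Nov 4, 1993.
Affinage is complete: 11:10 Nov 4, 1993 + 6h15m = 17:25 Nov 4, 1993.
Comparing: the wheel is cut for sale at 22:00 Nov 4, 1993 vs affinage is complete at 17:25 Nov 4, 1993. Earlier: affinage is complete.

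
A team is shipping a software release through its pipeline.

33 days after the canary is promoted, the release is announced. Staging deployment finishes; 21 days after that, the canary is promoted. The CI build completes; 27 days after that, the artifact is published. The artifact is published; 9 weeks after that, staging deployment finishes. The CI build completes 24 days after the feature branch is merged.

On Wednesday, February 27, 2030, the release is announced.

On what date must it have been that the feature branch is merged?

Wednesday, September 12, 2029

The release is announced: Feb 27, 2030.
The canary is promoted: Feb 27, 2030 − 33 days = Jan 25, 2030.
Staging deployment finishes: Jan 25, 2030 − 21 days = Jan 4, 2030.
The artifact is published: Jan 4, 2030 − 9 weeks = Nov 2, 2029.
The CI build completes: Nov 2, 2029 − 27 days = Oct 6, 2029.
The feature branch is merged: Oct 6, 2029 − 24 days = Sep 12, 2029.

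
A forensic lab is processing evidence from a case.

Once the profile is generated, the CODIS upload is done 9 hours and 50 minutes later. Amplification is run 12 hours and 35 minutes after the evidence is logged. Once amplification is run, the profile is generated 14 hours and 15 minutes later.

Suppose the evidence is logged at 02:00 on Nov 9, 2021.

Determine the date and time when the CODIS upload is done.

The evidence is logged: 02:00 Nov 9, 2021.
Amplification is run: 02:00 Nov 9, 2021 + 12h35m = 14:35 Nov 9, 2021.
The profile is generated: 14:35 Nov 9, 2021 + 14h15m = 04:50 Nov 10, 2021.
The CODIS upload is done: 04:50 Nov 10, 2021 + 9h50m = 14:40 Nov 10, 2021.

14:40 on Nov 10, 2021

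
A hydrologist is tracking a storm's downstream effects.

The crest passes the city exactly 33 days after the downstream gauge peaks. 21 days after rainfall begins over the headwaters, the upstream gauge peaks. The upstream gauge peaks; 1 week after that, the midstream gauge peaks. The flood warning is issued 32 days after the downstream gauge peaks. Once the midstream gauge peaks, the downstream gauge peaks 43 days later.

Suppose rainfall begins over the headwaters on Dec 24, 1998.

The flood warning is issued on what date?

Apr 6, 1999

Rainfall begins over the headwaters: Dec 24, 1998.
The upstream gauge peaks: Dec 24, 1998 + 21 days = Jan 14, 1999.
The midstream gauge peaks: Jan 14, 1999 + 1 week = Jan 21, 1999.
The downstream gauge peaks: Jan 21, 1999 + 43 days = Mar 5, 1999.
The flood warning is issued: Mar 5, 1999 + 32 days = Apr 6, 1999.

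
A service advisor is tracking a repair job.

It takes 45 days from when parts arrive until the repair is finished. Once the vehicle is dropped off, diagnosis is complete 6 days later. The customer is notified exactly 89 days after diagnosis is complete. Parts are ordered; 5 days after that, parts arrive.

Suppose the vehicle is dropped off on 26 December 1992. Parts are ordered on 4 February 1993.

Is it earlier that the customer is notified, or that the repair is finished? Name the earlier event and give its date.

The repair is finished — 26 March 1993

The vehicle is dropped off: Dec 26, 1992.
Diagnosis is complete: Dec 26, 1992 + 6 days = Jan 1, 1993.
The customer is notified: Jan 1, 1993 + 89 days = Mar 31, 1993.
Parts are ordered: Feb 4, 1993.
Parts arrive: Feb 4, 1993 + 5 days = Feb 9, 1993.
The repair is finished: Feb 9, 1993 + 45 days = Mar 26, 1993.
Comparing: the customer is notified on Mar 31, 1993 vs the repair is finished on Mar 26, 1993. Earlier: the repair is finished.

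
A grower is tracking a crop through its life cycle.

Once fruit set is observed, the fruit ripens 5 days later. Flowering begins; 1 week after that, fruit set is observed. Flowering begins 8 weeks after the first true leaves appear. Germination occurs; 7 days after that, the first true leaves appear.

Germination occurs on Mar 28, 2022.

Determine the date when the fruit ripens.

Jun 11, 2022

Germination occurs: Mar 28, 2022.
The first true leaves appear: Mar 28, 2022 + 7 days = Apr 4, 2022.
Flowering begins: Apr 4, 2022 + 8 weeks = May 30, 2022.
Fruit set is observed: May 30, 2022 + 1 week = Jun 6, 2022.
The fruit ripens: Jun 6, 2022 + 5 days = Jun 11, 2022.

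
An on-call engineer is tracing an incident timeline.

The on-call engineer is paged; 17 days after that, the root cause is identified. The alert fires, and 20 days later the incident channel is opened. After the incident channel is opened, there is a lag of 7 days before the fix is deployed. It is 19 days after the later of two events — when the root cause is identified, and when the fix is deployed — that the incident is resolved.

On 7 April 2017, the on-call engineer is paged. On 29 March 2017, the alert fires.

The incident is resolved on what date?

The on-call engineer is paged: Apr 7, 2017.
The root cause is identified: Apr 7, 2017 + 17 days = Apr 24, 2017.
The alert fires: Mar 29, 2017.
The incident channel is opened: Mar 29, 2017 + 20 days = Apr 18, 2017.
The fix is deployed: Apr 18, 2017 + 7 days = Apr 25, 2017.
Both prerequisites met — the root cause is identified (Apr 24, 2017), the fix is deployed (Apr 25, 2017); the later is Apr 25, 2017.
The incident is resolved: Apr 25, 2017 + 19 days = May 14, 2017.

14 May 2017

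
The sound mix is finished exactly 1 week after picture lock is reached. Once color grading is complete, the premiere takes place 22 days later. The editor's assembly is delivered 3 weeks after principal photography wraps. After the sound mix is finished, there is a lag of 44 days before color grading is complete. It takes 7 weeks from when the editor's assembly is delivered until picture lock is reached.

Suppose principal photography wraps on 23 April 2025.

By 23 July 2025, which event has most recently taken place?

Principal photography wraps: Apr 23, 2025.
The editor's assembly is delivered: Apr 23, 2025 + 3 weeks = May 14, 2025.
Picture lock is reached: May 14, 2025 + 7 weeks = Jul 2, 2025.
The sound mix is finished: Jul 2, 2025 + 1 week = Jul 9, 2025.
Color grading is complete: Jul 9, 2025 + 44 days = Aug 22, 2025.
The premiere takes place: Aug 22, 2025 + 22 days = Sep 13, 2025.
Jul 23, 2025 falls between when the sound mix is finished (Jul 9, 2025) and when color grading is complete (Aug 22, 2025).

The sound mix is finished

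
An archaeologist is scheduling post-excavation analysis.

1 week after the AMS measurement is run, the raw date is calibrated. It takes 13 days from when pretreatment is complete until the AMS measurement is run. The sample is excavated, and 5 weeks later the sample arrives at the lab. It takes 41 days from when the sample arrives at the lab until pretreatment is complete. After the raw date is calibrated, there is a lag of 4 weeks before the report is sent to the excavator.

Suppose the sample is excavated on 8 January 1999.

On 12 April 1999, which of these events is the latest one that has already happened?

The AMS measurement is run

The sample is excavated: Jan 8, 1999.
The sample arrives at the lab: Jan 8, 1999 + 5 weeks = Feb 12, 1999.
Pretreatment is complete: Feb 12, 1999 + 41 days = Mar 25, 1999.
The AMS measurement is run: Mar 25, 1999 + 13 days = Apr 7, 1999.
The raw date is calibrated: Apr 7, 1999 + 1 week = Apr 14, 1999.
The report is sent to the excavator: Apr 14, 1999 + 4 weeks = May 12, 1999.
Apr 12, 1999 falls between when the AMS measurement is run (Apr 7, 1999) and when the raw date is calibrated (Apr 14, 1999).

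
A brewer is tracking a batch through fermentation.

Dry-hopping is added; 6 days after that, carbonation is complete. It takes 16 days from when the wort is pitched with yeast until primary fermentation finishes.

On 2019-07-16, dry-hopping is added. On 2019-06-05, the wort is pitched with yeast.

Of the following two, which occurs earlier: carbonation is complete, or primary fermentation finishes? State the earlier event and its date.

Dry-hopping is added: Jul 16, 2019.
Carbonation is complete: Jul 16, 2019 + 6 days = Jul 22, 2019.
The wort is pitched with yeast: Jun 5, 2019.
Primary fermentation finishes: Jun 5, 2019 + 16 days = Jun 21, 2019.
Comparing: carbonation is complete on Jul 22, 2019 vs primary fermentation finishes on Jun 21, 2019. Earlier: primary fermentation finishes.

Primary fermentation finishes — 2019-06-21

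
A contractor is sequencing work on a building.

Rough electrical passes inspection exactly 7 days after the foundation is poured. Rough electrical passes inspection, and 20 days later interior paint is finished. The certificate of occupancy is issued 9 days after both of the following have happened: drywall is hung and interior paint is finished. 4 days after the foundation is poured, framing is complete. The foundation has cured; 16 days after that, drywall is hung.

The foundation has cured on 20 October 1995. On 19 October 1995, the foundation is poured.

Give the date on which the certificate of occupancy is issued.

24 November 1995

The foundation has cured: Oct 20, 1995.
Drywall is hung: Oct 20, 1995 + 16 days = Nov 5, 1995.
The foundation is poured: Oct 19, 1995.
Rough electrical passes inspection: Oct 19, 1995 + 7 days = Oct 26, 1995.
Interior paint is finished: Oct 26, 1995 + 20 days = Nov 15, 1995.
Both prerequisites met — drywall is hung (Nov 5, 1995), interior paint is finished (Nov 15, 1995); the later is Nov 15, 1995.
The certificate of occupancy is issued: Nov 15, 1995 + 9 days = Nov 24, 1995.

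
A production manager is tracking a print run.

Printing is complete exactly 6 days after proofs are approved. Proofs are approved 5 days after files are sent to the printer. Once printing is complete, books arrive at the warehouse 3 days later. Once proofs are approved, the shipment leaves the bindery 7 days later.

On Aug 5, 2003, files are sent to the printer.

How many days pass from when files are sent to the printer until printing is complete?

Causal path: files are sent to the printer → proofs are approved → printing is complete.
Total delay along the path: 5 + 6 = 11 days.

11 days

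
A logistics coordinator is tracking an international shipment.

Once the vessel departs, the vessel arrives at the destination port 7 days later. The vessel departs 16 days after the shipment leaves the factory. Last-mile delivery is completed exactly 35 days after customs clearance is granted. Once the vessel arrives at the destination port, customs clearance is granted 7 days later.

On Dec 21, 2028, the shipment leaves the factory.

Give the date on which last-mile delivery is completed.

The shipment leaves the factory: Dec 21, 2028.
The vessel departs: Dec 21, 2028 + 16 days = Jan 6, 2029.
The vessel arrives at the destination port: Jan 6, 2029 + 7 days = Jan 13, 2029.
Customs clearance is granted: Jan 13, 2029 + 7 days = Jan 20, 2029.
Last-mile delivery is completed: Jan 20, 2029 + 35 days = Feb 24, 2029.

Feb 24, 2029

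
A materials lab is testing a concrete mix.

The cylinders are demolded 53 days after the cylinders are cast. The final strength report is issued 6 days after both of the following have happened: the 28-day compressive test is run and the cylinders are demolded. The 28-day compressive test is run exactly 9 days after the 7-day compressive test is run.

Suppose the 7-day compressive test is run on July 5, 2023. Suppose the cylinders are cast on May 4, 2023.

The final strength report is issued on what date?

July 20, 2023

The 7-day compressive test is run: Jul 5, 2023.
The 28-day compressive test is run: Jul 5, 2023 + 9 days = Jul 14, 2023.
The cylinders are cast: May 4, 2023.
The cylinders are demolded: May 4, 2023 + 53 days = Jun 26, 2023.
Both prerequisites met — the 28-day compressive test is run (Jul 14, 2023), the cylinders are demolded (Jun 26, 2023); the later is Jul 14, 2023.
The final strength report is issued: Jul 14, 2023 + 6 days = Jul 20, 2023.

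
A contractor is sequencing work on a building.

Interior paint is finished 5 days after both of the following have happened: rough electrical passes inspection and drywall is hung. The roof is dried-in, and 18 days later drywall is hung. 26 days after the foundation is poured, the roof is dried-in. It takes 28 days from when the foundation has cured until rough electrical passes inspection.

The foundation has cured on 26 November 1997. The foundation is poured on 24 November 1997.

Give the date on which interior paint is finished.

12 January 1998

The foundation has cured: Nov 26, 1997.
Rough electrical passes inspection: Nov 26, 1997 + 28 days = Dec 24, 1997.
The foundation is poured: Nov 24, 1997.
The roof is dried-in: Nov 24, 1997 + 26 days = Dec 20, 1997.
Drywall is hung: Dec 20, 1997 + 18 days = Jan 7, 1998.
Both prerequisites met — rough electrical passes inspection (Dec 24, 1997), drywall is hung (Jan 7, 1998); the later is Jan 7, 1998.
Interior paint is finished: Jan 7, 1998 + 5 days = Jan 12, 1998.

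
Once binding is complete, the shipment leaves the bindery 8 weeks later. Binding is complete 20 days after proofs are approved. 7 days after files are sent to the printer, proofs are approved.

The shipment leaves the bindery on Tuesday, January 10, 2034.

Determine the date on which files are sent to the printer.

Wednesday, October 19, 2033

The shipment leaves the bindery: Jan 10, 2034.
Binding is complete: Jan 10, 2034 − 8 weeks = Nov 15, 2033.
Proofs are approved: Nov 15, 2033 − 20 days = Oct 26, 2033.
Files are sent to the printer: Oct 26, 2033 − 7 days = Oct 19, 2033.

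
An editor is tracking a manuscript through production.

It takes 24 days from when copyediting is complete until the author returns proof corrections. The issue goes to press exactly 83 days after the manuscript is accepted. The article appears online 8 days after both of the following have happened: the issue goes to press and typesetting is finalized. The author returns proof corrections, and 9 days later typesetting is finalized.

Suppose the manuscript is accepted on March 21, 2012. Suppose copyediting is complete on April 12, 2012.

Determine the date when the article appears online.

June 20, 2012

The manuscript is accepted: Mar 21, 2012.
The issue goes to press: Mar 21, 2012 + 83 days = Jun 12, 2012.
Copyediting is complete: Apr 12, 2012.
The author returns proof corrections: Apr 12, 2012 + 24 days = May 6, 2012.
Typesetting is finalized: May 6, 2012 + 9 days = May 15, 2012.
Both prerequisites met — the issue goes to press (Jun 12, 2012), typesetting is finalized (May 15, 2012); the later is Jun 12, 2012.
The article appears online: Jun 12, 2012 + 8 days = Jun 20, 2012.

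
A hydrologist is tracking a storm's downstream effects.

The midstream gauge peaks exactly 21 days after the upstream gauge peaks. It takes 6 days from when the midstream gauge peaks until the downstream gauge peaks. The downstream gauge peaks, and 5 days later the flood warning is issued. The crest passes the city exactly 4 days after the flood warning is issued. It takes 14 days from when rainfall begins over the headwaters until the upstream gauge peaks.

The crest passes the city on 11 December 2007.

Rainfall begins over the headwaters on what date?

The crest passes the city: Dec 11, 2007.
The flood warning is issued: Dec 11, 2007 − 4 days = Dec 7, 2007.
The downstream gauge peaks: Dec 7, 2007 − 5 days = Dec 2, 2007.
The midstream gauge peaks: Dec 2, 2007 − 6 days = Nov 26, 2007.
The upstream gauge peaks: Nov 26, 2007 − 21 days = Nov 5, 2007.
Rainfall begins over the headwaters: Nov 5, 2007 − 14 days = Oct 22, 2007.

22 October 2007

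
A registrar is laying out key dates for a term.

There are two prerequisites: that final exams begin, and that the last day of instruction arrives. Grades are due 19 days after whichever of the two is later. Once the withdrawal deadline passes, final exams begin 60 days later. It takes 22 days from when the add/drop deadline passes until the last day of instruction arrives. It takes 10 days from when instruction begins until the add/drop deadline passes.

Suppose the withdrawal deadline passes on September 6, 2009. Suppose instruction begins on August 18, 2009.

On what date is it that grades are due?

The withdrawal deadline passes: Sep 6, 2009.
Final exams begin: Sep 6, 2009 + 60 days = Nov 5, 2009.
Instruction begins: Aug 18, 2009.
The add/drop deadline passes: Aug 18, 2009 + 10 days = Aug 28, 2009.
The last day of instruction arrives: Aug 28, 2009 + 22 days = Sep 19, 2009.
Both prerequisites met — final exams begin (Nov 5, 2009), the last day of instruction arrives (Sep 19, 2009); the later is Nov 5, 2009.
Grades are due: Nov 5, 2009 + 19 days = Nov 24, 2009.

November 24, 2009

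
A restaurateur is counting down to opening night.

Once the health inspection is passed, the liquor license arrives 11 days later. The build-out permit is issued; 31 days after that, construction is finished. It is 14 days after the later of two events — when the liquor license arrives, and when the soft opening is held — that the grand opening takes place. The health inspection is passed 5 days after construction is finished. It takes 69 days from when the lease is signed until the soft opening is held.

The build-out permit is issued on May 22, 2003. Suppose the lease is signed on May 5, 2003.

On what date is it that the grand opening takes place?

The build-out permit is issued: May 22, 2003.
Construction is finished: May 22, 2003 + 31 days = Jun 22, 2003.
The health inspection is passed: Jun 22, 2003 + 5 days = Jun 27, 2003.
The liquor license arrives: Jun 27, 2003 + 11 days = Jul 8, 2003.
The lease is signed: May 5, 2003.
The soft opening is held: May 5, 2003 + 69 days = Jul 13, 2003.
Both prerequisites met — the liquor license arrives (Jul 8, 2003), the soft opening is held (Jul 13, 2003); the later is Jul 13, 2003.
The grand opening takes place: Jul 13, 2003 + 14 days = Jul 27, 2003.

July 27, 2003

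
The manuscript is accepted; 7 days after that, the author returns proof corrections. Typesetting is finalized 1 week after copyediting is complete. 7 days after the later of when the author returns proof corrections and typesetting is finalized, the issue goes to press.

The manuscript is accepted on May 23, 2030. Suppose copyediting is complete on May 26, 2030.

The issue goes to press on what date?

The manuscript is accepted: May 23, 2030.
The author returns proof corrections: May 23, 2030 + 7 days = May 30, 2030.
Copyediting is complete: May 26, 2030.
Typesetting is finalized: May 26, 2030 + 1 week = Jun 2, 2030.
Both prerequisites met — the author returns proof corrections (May 30, 2030), typesetting is finalized (Jun 2, 2030); the later is Jun 2, 2030.
The issue goes to press: Jun 2, 2030 + 7 days = Jun 9, 2030.

June 9, 2030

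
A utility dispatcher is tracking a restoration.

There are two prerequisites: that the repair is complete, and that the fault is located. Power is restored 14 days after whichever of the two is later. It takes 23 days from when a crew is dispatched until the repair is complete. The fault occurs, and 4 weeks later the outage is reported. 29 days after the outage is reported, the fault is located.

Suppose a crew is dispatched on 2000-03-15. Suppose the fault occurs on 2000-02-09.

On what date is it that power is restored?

2000-04-21

A crew is dispatched: Mar 15, 2000.
The repair is complete: Mar 15, 2000 + 23 days = Apr 7, 2000.
The fault occurs: Feb 9, 2000.
The outage is reported: Feb 9, 2000 + 4 weeks = Mar 8, 2000.
The fault is located: Mar 8, 2000 + 29 days = Apr 6, 2000.
Both prerequisites met — the repair is complete (Apr 7, 2000), the fault is located (Apr 6, 2000); the later is Apr 7, 2000.
Power is restored: Apr 7, 2000 + 14 days = Apr 21, 2000.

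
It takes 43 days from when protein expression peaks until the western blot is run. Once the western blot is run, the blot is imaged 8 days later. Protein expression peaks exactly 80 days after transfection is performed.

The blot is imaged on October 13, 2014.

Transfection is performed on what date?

June 4, 2014

The blot is imaged: Oct 13, 2014.
The western blot is run: Oct 13, 2014 − 8 days = Oct 5, 2014.
Protein expression peaks: Oct 5, 2014 − 43 days = Aug 23, 2014.
Transfection is performed: Aug 23, 2014 − 80 days = Jun 4, 2014.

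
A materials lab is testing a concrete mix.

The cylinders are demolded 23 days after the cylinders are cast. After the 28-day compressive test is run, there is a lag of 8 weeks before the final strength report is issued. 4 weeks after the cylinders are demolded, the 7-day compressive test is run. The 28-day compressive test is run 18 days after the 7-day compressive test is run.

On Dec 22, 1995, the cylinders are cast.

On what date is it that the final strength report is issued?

Apr 25, 1996

The cylinders are cast: Dec 22, 1995.
The cylinders are demolded: Dec 22, 1995 + 23 days = Jan 14, 1996.
The 7-day compressive test is run: Jan 14, 1996 + 4 weeks = Feb 11, 1996.
The 28-day compressive test is run: Feb 11, 1996 + 18 days = Feb 29, 1996.
The final strength report is issued: Feb 29, 1996 + 8 weeks = Apr 25, 1996.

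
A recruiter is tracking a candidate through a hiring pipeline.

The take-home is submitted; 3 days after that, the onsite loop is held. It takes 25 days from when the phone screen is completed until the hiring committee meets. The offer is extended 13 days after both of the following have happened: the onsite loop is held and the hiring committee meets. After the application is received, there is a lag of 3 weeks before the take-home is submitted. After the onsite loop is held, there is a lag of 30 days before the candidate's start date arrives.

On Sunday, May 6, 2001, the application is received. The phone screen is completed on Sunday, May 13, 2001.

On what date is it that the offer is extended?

The application is received: May 6, 2001.
The take-home is submitted: May 6, 2001 + 3 weeks = May 27, 2001.
The onsite loop is held: May 27, 2001 + 3 days = May 30, 2001.
The phone screen is completed: May 13, 2001.
The hiring committee meets: May 13, 2001 + 25 days = Jun 7, 2001.
Both prerequisites met — the onsite loop is held (May 30, 2001), the hiring committee meets (Jun 7, 2001); the later is Jun 7, 2001.
The offer is extended: Jun 7, 2001 + 13 days = Jun 20, 2001.

Wednesday, June 20, 2001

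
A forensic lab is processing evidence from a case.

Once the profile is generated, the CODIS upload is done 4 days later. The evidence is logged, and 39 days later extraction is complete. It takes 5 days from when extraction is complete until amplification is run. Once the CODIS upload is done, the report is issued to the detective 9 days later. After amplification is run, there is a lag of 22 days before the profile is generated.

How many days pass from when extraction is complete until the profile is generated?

27 days

Causal path: extraction is complete → amplification is run → the profile is generated.
Total delay along the path: 5 + 22 = 27 days.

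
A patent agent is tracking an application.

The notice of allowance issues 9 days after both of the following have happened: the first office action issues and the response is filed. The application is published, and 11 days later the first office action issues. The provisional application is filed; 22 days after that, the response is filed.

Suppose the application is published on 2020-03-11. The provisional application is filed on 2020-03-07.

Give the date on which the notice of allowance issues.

The application is published: Mar 11, 2020.
The first office action issues: Mar 11, 2020 + 11 days = Mar 22, 2020.
The provisional application is filed: Mar 7, 2020.
The response is filed: Mar 7, 2020 + 22 days = Mar 29, 2020.
Both prerequisites met — the first office action issues (Mar 22, 2020), the response is filed (Mar 29, 2020); the later is Mar 29, 2020.
The notice of allowance issues: Mar 29, 2020 + 9 days = Apr 7, 2020.

2020-04-07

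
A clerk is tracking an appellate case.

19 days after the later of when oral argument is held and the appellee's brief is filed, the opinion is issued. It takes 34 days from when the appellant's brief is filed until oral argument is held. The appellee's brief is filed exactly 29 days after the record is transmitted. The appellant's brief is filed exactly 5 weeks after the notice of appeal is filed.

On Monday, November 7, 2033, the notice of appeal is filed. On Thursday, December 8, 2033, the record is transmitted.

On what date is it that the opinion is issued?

The notice of appeal is filed: Nov 7, 2033.
The appellant's brief is filed: Nov 7, 2033 + 5 weeks = Dec 12, 2033.
Oral argument is held: Dec 12, 2033 + 34 days = Jan 15, 2034.
The record is transmitted: Dec 8, 2033.
The appellee's brief is filed: Dec 8, 2033 + 29 days = Jan 6, 2034.
Both prerequisites met — oral argument is held (Jan 15, 2034), the appellee's brief is filed (Jan 6, 2034); the later is Jan 15, 2034.
The opinion is issued: Jan 15, 2034 + 19 days = Feb 3, 2034.

Friday, February 3, 2034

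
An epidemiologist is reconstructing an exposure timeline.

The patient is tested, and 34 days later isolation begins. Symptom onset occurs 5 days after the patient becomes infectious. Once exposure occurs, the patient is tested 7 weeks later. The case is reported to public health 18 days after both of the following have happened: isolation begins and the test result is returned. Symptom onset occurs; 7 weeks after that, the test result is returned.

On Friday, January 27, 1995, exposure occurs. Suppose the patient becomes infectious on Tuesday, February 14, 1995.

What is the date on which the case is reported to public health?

Monday, May 8, 1995

Exposure occurs: Jan 27, 1995.
The patient is tested: Jan 27, 1995 + 7 weeks = Mar 17, 1995.
Isolation begins: Mar 17, 1995 + 34 days = Apr 20, 1995.
The patient becomes infectious: Feb 14, 1995.
Symptom onset occurs: Feb 14, 1995 + 5 days = Feb 19, 1995.
The test result is returned: Feb 19, 1995 + 7 weeks = Apr 9, 1995.
Both prerequisites met — isolation begins (Apr 20, 1995), the test result is returned (Apr 9, 1995); the later is Apr 20, 1995.
The case is reported to public health: Apr 20, 1995 + 18 days = May 8, 1995.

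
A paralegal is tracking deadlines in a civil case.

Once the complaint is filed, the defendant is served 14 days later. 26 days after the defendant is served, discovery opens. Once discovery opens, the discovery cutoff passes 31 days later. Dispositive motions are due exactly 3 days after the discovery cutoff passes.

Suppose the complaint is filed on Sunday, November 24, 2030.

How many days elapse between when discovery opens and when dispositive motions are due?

34 days

Causal path: discovery opens → the discovery cutoff passes → dispositive motions are due.
Total delay along the path: 31 + 3 = 34 days.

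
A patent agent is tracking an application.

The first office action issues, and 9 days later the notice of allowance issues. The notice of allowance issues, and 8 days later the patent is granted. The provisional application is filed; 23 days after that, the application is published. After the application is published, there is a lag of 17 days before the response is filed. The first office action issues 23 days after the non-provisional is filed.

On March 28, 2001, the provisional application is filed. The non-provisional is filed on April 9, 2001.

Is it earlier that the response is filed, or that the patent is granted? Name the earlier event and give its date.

The response is filed — May 7, 2001

The provisional application is filed: Mar 28, 2001.
The application is published: Mar 28, 2001 + 23 days = Apr 20, 2001.
The response is filed: Apr 20, 2001 + 17 days = May 7, 2001.
The non-provisional is filed: Apr 9, 2001.
The first office action issues: Apr 9, 2001 + 23 days = May 2, 2001.
The notice of allowance issues: May 2, 2001 + 9 days = May 11, 2001.
The patent is granted: May 11, 2001 + 8 days = May 19, 2001.
Comparing: the response is filed on May 7, 2001 vs the patent is granted on May 19, 2001. Earlier: the response is filed.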